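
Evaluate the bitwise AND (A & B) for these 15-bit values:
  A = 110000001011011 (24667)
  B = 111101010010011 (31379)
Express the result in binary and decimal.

Apply & to each column (1 only where both bits are 1):
  110000001011011
& 111101010010011
-----------------
  110000000010011

Answer: 110000000010011 (24595)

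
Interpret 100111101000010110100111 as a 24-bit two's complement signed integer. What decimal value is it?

MSB is 1, so the value is negative. Find the magnitude:
1. Invert bits:  011000010111101001011000
2. Add 1:        011000010111101001011001  = 6388313
3. Apply sign:   -6388313

Answer: -6388313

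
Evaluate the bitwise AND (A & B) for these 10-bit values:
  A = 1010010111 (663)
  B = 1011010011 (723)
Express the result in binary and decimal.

Apply & to each column (1 only where both bits are 1):
  1010010111
& 1011010011
------------
  1010010011

Answer: 1010010011 (659)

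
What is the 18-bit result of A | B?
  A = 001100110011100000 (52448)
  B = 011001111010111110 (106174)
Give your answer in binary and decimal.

Apply | to each column (1 where either bit is 1):
  001100110011100000
| 011001111010111110
--------------------
  011101111011111110

Answer: 011101111011111110 (122622)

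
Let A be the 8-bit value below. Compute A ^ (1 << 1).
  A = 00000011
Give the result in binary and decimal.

Mask = 1 << 1 = 00000010
Bit 1 of A is 1; XOR with the mask flips it to 0.
  00000011
^ 00000010
----------
  00000001

Answer: 00000001 (1)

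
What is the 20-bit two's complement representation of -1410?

1. Binary of +1410:  00000000010110000010
2. Invert bits:     11111111101001111101
3. Add 1:           11111111101001111110

Answer: 11111111101001111110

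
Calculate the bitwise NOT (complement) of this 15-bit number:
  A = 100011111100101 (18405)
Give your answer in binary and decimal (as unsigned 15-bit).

Flip each bit (0->1, 1->0):
  100011111100101
  011100000011010

Answer: 011100000011010 (14362)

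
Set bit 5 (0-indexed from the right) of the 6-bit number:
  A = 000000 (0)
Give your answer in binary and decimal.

Mask = 1 << 5 = 100000
Bit 5 of A is 0, so OR-ing with the mask flips it to 1.
  000000
| 100000
--------
  100000

Answer: 100000 (32)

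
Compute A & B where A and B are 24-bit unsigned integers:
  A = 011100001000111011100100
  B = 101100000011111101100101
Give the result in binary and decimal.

Apply & to each column (1 only where both bits are 1):
  011100001000111011100100
& 101100000011111101100101
--------------------------
  001100000000111001100100

Answer: 001100000000111001100100 (3149412)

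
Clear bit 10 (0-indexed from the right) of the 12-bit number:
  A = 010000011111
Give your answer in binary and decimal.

Mask = ~(1 << 10) = 101111111111
Bit 10 of A is 1, so AND-ing with the mask clears it to 0.
  010000011111
& 101111111111
--------------
  000000011111

Answer: 000000011111 (31)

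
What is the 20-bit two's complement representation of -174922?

1. Binary of +174922:  00101010101101001010
2. Invert bits:     11010101010010110101
3. Add 1:           11010101010010110110

Answer: 11010101010010110110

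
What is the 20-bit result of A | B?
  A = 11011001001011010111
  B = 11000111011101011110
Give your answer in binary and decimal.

Apply | to each column (1 where either bit is 1):
  11011001001011010111
| 11000111011101011110
----------------------
  11011111011111011111

Answer: 11011111011111011111 (915423)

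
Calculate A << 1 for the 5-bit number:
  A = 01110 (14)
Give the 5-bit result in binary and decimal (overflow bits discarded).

Shift left by 1: drop the top 1 bit(s), append 1 zero(s) on the right.
  01110  ->  discard [0], keep [1110], append 0
= 11100

Answer: 11100 (28)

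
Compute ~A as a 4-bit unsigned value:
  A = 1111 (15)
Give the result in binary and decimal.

Flip each bit (0->1, 1->0):
  1111
  0000

Answer: 0000 (0)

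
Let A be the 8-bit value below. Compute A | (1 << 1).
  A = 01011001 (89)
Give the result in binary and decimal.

Mask = 1 << 1 = 00000010
Bit 1 of A is 0, so OR-ing with the mask flips it to 1.
  01011001
| 00000010
----------
  01011011

Answer: 01011011 (91)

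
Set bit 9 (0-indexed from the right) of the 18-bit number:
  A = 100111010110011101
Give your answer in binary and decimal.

Mask = 1 << 9 = 000000001000000000
Bit 9 of A is 0, so OR-ing with the mask flips it to 1.
  100111010110011101
| 000000001000000000
--------------------
  100111011110011101

Answer: 100111011110011101 (161693)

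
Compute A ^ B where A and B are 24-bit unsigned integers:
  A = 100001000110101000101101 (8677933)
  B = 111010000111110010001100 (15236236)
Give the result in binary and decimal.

Apply ^ to each column (1 where bits differ):
  100001000110101000101101
^ 111010000111110010001100
--------------------------
  011011000001011010100001

Answer: 011011000001011010100001 (7083681)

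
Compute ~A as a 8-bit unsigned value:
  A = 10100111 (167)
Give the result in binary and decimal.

Flip each bit (0->1, 1->0):
  10100111
  01011000

Answer: 01011000 (88)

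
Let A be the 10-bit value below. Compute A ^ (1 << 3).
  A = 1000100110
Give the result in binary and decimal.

Mask = 1 << 3 = 0000001000
Bit 3 of A is 0; XOR with the mask flips it to 1.
  1000100110
^ 0000001000
------------
  1000101110

Answer: 1000101110 (558)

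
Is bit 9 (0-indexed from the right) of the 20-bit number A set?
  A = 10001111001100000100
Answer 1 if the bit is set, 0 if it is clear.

Bit 9 is the 10th from the right.
  10001111001100000100
            ^
That bit is 1.

Answer: 1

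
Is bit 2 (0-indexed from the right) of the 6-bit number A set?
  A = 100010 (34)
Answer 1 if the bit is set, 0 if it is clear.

Bit 2 is the 3rd from the right.
  100010
     ^
That bit is 0.

Answer: 0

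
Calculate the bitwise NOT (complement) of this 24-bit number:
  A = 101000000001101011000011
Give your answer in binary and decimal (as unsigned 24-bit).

Flip each bit (0->1, 1->0):
  101000000001101011000011
  010111111110010100111100

Answer: 010111111110010100111100 (6284604)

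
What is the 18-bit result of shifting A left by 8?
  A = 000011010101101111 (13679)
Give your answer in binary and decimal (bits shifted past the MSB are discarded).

Shift left by 8: drop the top 8 bit(s), append 8 zero(s) on the right.
  000011010101101111  ->  discard [00001101], keep [0101101111], append 00000000
= 010110111100000000

Answer: 010110111100000000 (93952)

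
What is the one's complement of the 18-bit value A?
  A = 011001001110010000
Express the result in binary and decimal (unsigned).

Flip each bit (0->1, 1->0):
  011001001110010000
  100110110001101111

Answer: 100110110001101111 (158831)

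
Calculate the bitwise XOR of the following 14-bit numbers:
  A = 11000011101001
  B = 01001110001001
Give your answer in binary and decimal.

Apply ^ to each column (1 where bits differ):
  11000011101001
^ 01001110001001
----------------
  10001101100000

Answer: 10001101100000 (9056)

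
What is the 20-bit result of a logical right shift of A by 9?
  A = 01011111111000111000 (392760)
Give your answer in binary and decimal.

Logical shift right by 9: drop the bottom 9 bit(s), prepend 9 zero(s) on the left.
  01011111111000111000  ->  keep [01011111111], discard [000111000], prepend 000000000
= 00000000001011111111

Answer: 00000000001011111111 (767)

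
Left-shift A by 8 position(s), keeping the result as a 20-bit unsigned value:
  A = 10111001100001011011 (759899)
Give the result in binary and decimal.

Shift left by 8: drop the top 8 bit(s), append 8 zero(s) on the right.
  10111001100001011011  ->  discard [10111001], keep [100001011011], append 00000000
= 10000101101100000000

Answer: 10000101101100000000 (547584)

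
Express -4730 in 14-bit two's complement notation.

1. Binary of +4730:  01001001111010
2. Invert bits:     10110110000101
3. Add 1:           10110110000110

Answer: 10110110000110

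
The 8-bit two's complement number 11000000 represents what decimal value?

MSB is 1, so the value is negative. Find the magnitude:
1. Invert bits:  00111111
2. Add 1:        01000000  = 64
3. Apply sign:   -64

Answer: -64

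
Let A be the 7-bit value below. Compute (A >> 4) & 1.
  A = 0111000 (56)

Bit 4 is the 5th from the right.
  0111000
    ^
That bit is 1.

Answer: 1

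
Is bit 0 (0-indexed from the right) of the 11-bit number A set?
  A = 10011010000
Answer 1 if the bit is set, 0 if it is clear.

Bit 0 is the 1st from the right.
  10011010000
            ^
That bit is 0.

Answer: 0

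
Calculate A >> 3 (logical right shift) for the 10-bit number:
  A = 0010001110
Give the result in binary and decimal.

Logical shift right by 3: drop the bottom 3 bit(s), prepend 3 zero(s) on the left.
  0010001110  ->  keep [0010001], discard [110], prepend 000
= 0000010001

Answer: 0000010001 (17)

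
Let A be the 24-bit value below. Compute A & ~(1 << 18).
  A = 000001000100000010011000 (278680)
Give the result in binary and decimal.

Mask = ~(1 << 18) = 111110111111111111111111
Bit 18 of A is 1, so AND-ing with the mask clears it to 0.
  000001000100000010011000
& 111110111111111111111111
--------------------------
  000000000100000010011000

Answer: 000000000100000010011000 (16536)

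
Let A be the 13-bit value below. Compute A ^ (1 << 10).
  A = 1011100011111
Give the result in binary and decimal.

Mask = 1 << 10 = 0010000000000
Bit 10 of A is 1; XOR with the mask flips it to 0.
  1011100011111
^ 0010000000000
---------------
  1001100011111

Answer: 1001100011111 (4895)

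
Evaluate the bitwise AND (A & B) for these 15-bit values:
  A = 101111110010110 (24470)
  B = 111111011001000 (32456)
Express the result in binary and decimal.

Apply & to each column (1 only where both bits are 1):
  101111110010110
& 111111011001000
-----------------
  101111010000000

Answer: 101111010000000 (24192)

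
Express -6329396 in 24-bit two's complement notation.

1. Binary of +6329396:  011000001001010000110100
2. Invert bits:     100111110110101111001011
3. Add 1:           100111110110101111001100

Answer: 100111110110101111001100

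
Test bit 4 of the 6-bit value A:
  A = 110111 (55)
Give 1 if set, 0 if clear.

Bit 4 is the 5th from the right.
  110111
   ^
That bit is 1.

Answer: 1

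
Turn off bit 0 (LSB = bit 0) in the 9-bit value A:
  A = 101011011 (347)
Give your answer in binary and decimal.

Mask = ~(1 << 0) = 111111110
Bit 0 of A is 1, so AND-ing with the mask clears it to 0.
  101011011
& 111111110
-----------
  101011010

Answer: 101011010 (346)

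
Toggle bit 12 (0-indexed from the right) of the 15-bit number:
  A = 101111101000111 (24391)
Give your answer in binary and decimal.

Mask = 1 << 12 = 001000000000000
Bit 12 of A is 1; XOR with the mask flips it to 0.
  101111101000111
^ 001000000000000
-----------------
  100111101000111

Answer: 100111101000111 (20295)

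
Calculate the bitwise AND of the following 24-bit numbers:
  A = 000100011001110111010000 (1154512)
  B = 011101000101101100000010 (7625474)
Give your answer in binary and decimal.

Apply & to each column (1 only where both bits are 1):
  000100011001110111010000
& 011101000101101100000010
--------------------------
  000100000001100100000000

Answer: 000100000001100100000000 (1054976)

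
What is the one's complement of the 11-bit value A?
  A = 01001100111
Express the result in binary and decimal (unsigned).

Flip each bit (0->1, 1->0):
  01001100111
  10110011000

Answer: 10110011000 (1432)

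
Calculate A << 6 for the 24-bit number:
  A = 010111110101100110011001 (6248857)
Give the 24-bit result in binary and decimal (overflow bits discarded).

Shift left by 6: drop the top 6 bit(s), append 6 zero(s) on the right.
  010111110101100110011001  ->  discard [010111], keep [110101100110011001], append 000000
= 110101100110011001000000

Answer: 110101100110011001000000 (14050880)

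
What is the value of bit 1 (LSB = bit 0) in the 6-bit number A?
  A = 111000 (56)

Bit 1 is the 2nd from the right.
  111000
      ^
That bit is 0.

Answer: 0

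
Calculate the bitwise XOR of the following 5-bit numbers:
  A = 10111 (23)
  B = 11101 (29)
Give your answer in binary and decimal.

Apply ^ to each column (1 where bits differ):
  10111
^ 11101
-------
  01010

Answer: 01010 (10)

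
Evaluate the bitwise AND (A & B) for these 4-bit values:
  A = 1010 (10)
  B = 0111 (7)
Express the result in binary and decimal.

Apply & to each column (1 only where both bits are 1):
  1010
& 0111
------
  0010

Answer: 0010 (2)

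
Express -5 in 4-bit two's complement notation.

1. Binary of +5:  0101
2. Invert bits:     1010
3. Add 1:           1011

Answer: 1011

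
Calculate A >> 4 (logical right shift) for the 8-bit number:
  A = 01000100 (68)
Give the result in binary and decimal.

Logical shift right by 4: drop the bottom 4 bit(s), prepend 4 zero(s) on the left.
  01000100  ->  keep [0100], discard [0100], prepend 0000
= 00000100

Answer: 00000100 (4)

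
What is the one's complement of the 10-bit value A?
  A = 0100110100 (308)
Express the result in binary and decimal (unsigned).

Flip each bit (0->1, 1->0):
  0100110100
  1011001011

Answer: 1011001011 (715)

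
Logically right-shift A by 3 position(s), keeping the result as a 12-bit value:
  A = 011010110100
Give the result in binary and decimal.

Logical shift right by 3: drop the bottom 3 bit(s), prepend 3 zero(s) on the left.
  011010110100  ->  keep [011010110], discard [100], prepend 000
= 000011010110

Answer: 000011010110 (214)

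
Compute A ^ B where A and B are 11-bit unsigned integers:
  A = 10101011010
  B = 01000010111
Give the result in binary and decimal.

Apply ^ to each column (1 where bits differ):
  10101011010
^ 01000010111
-------------
  11101001101

Answer: 11101001101 (1869)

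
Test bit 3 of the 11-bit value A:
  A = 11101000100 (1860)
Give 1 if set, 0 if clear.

Bit 3 is the 4th from the right.
  11101000100
         ^
That bit is 0.

Answer: 0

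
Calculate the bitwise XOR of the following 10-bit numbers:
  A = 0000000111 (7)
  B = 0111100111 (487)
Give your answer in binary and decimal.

Apply ^ to each column (1 where bits differ):
  0000000111
^ 0111100111
------------
  0111100000

Answer: 0111100000 (480)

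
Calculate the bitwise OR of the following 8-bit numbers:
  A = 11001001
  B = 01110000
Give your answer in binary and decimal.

Apply | to each column (1 where either bit is 1):
  11001001
| 01110000
----------
  11111001

Answer: 11111001 (249)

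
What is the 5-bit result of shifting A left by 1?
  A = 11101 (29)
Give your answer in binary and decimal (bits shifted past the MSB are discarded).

Shift left by 1: drop the top 1 bit(s), append 1 zero(s) on the right.
  11101  ->  discard [1], keep [1101], append 0
= 11010

Answer: 11010 (26)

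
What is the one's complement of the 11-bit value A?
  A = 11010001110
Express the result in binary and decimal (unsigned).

Flip each bit (0->1, 1->0):
  11010001110
  00101110001

Answer: 00101110001 (369)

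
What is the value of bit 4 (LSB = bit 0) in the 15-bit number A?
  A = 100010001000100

Bit 4 is the 5th from the right.
  100010001000100
            ^
That bit is 0.

Answer: 0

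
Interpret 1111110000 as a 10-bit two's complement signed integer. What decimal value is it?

MSB is 1, so the value is negative. Find the magnitude:
1. Invert bits:  0000001111
2. Add 1:        0000010000  = 16
3. Apply sign:   -16

Answer: -16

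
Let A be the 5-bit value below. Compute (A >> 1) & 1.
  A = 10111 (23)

Bit 1 is the 2nd from the right.
  10111
     ^
That bit is 1.

Answer: 1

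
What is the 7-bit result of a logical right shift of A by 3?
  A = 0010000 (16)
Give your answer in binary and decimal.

Logical shift right by 3: drop the bottom 3 bit(s), prepend 3 zero(s) on the left.
  0010000  ->  keep [0010], discard [000], prepend 000
= 0000010

Answer: 0000010 (2)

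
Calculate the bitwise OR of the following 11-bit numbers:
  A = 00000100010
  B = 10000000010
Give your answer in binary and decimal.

Apply | to each column (1 where either bit is 1):
  00000100010
| 10000000010
-------------
  10000100010

Answer: 10000100010 (1058)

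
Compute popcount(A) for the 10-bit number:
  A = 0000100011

0000100011
1-bits at positions (from bit 0 = LSB): 0, 1, 5
Count = 3

Answer: 3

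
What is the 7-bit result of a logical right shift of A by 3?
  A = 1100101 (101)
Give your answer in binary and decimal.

Logical shift right by 3: drop the bottom 3 bit(s), prepend 3 zero(s) on the left.
  1100101  ->  keep [1100], discard [101], prepend 000
= 0001100

Answer: 0001100 (12)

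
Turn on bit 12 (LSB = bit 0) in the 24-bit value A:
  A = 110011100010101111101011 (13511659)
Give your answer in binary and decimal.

Mask = 1 << 12 = 000000000001000000000000
Bit 12 of A is 0, so OR-ing with the mask flips it to 1.
  110011100010101111101011
| 000000000001000000000000
--------------------------
  110011100011101111101011

Answer: 110011100011101111101011 (13515755)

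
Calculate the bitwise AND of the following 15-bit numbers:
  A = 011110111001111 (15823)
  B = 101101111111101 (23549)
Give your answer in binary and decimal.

Apply & to each column (1 only where both bits are 1):
  011110111001111
& 101101111111101
-----------------
  001100111001101

Answer: 001100111001101 (6605)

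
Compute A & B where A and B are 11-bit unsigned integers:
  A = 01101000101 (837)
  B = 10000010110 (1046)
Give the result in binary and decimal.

Apply & to each column (1 only where both bits are 1):
  01101000101
& 10000010110
-------------
  00000000100

Answer: 00000000100 (4)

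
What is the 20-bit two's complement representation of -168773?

1. Binary of +168773:  00101001001101000101
2. Invert bits:     11010110110010111010
3. Add 1:           11010110110010111011

Answer: 11010110110010111011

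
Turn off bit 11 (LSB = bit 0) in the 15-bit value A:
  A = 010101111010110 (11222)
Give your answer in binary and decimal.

Mask = ~(1 << 11) = 111011111111111
Bit 11 of A is 1, so AND-ing with the mask clears it to 0.
  010101111010110
& 111011111111111
-----------------
  010001111010110

Answer: 010001111010110 (9174)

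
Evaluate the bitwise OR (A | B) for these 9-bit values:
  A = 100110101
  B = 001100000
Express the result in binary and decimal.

Apply | to each column (1 where either bit is 1):
  100110101
| 001100000
-----------
  101110101

Answer: 101110101 (373)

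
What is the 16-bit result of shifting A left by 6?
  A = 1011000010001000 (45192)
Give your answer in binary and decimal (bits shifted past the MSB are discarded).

Shift left by 6: drop the top 6 bit(s), append 6 zero(s) on the right.
  1011000010001000  ->  discard [101100], keep [0010001000], append 000000
= 0010001000000000

Answer: 0010001000000000 (8704)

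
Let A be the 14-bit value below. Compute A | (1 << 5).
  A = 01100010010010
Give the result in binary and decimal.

Mask = 1 << 5 = 00000000100000
Bit 5 of A is 0, so OR-ing with the mask flips it to 1.
  01100010010010
| 00000000100000
----------------
  01100010110010

Answer: 01100010110010 (6322)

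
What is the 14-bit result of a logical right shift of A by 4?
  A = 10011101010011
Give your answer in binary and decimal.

Logical shift right by 4: drop the bottom 4 bit(s), prepend 4 zero(s) on the left.
  10011101010011  ->  keep [1001110101], discard [0011], prepend 0000
= 00001001110101

Answer: 00001001110101 (629)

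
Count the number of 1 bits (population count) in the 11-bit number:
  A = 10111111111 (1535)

10111111111
1-bits at positions (from bit 0 = LSB): 0, 1, 2, 3, 4, 5, 6, 7, 8, 10
Count = 10

Answer: 10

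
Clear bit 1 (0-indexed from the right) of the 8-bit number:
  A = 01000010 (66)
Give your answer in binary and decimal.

Mask = ~(1 << 1) = 11111101
Bit 1 of A is 1, so AND-ing with the mask clears it to 0.
  01000010
& 11111101
----------
  01000000

Answer: 01000000 (64)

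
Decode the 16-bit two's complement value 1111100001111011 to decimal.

MSB is 1, so the value is negative. Find the magnitude:
1. Invert bits:  0000011110000100
2. Add 1:        0000011110000101  = 1925
3. Apply sign:   -1925

Answer: -1925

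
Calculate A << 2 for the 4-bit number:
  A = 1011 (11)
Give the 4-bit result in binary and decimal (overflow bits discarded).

Shift left by 2: drop the top 2 bit(s), append 2 zero(s) on the right.
  1011  ->  discard [10], keep [11], append 00
= 1100

Answer: 1100 (12)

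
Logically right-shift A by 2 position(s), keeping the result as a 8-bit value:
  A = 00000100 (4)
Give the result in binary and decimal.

Logical shift right by 2: drop the bottom 2 bit(s), prepend 2 zero(s) on the left.
  00000100  ->  keep [000001], discard [00], prepend 00
= 00000001

Answer: 00000001 (1)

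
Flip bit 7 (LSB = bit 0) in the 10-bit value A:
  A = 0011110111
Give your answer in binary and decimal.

Mask = 1 << 7 = 0010000000
Bit 7 of A is 1; XOR with the mask flips it to 0.
  0011110111
^ 0010000000
------------
  0001110111

Answer: 0001110111 (119)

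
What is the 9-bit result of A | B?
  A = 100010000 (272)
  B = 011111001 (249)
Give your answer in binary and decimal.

Apply | to each column (1 where either bit is 1):
  100010000
| 011111001
-----------
  111111001

Answer: 111111001 (505)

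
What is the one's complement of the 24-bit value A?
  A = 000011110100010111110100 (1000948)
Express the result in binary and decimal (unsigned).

Flip each bit (0->1, 1->0):
  000011110100010111110100
  111100001011101000001011

Answer: 111100001011101000001011 (15776267)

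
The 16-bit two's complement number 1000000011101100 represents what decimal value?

MSB is 1, so the value is negative. Find the magnitude:
1. Invert bits:  0111111100010011
2. Add 1:        0111111100010100  = 32532
3. Apply sign:   -32532

Answer: -32532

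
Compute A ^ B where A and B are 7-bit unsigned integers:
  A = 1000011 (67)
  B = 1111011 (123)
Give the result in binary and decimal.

Apply ^ to each column (1 where bits differ):
  1000011
^ 1111011
---------
  0111000

Answer: 0111000 (56)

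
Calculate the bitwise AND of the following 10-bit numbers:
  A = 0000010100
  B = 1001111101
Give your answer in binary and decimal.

Apply & to each column (1 only where both bits are 1):
  0000010100
& 1001111101
------------
  0000010100

Answer: 0000010100 (20)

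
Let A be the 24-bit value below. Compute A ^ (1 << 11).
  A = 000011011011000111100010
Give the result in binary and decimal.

Mask = 1 << 11 = 000000000000100000000000
Bit 11 of A is 0; XOR with the mask flips it to 1.
  000011011011000111100010
^ 000000000000100000000000
--------------------------
  000011011011100111100010

Answer: 000011011011100111100010 (899554)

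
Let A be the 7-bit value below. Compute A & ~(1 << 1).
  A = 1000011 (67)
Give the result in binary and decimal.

Mask = ~(1 << 1) = 1111101
Bit 1 of A is 1, so AND-ing with the mask clears it to 0.
  1000011
& 1111101
---------
  1000001

Answer: 1000001 (65)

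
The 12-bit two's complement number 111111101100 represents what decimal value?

MSB is 1, so the value is negative. Find the magnitude:
1. Invert bits:  000000010011
2. Add 1:        000000010100  = 20
3. Apply sign:   -20

Answer: -20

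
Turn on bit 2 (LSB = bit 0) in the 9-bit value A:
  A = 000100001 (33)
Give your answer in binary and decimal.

Mask = 1 << 2 = 000000100
Bit 2 of A is 0, so OR-ing with the mask flips it to 1.
  000100001
| 000000100
-----------
  000100101

Answer: 000100101 (37)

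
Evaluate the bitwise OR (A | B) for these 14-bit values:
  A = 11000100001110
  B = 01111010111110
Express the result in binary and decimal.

Apply | to each column (1 where either bit is 1):
  11000100001110
| 01111010111110
----------------
  11111110111110

Answer: 11111110111110 (16318)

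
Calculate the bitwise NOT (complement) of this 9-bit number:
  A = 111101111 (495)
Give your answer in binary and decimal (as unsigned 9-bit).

Flip each bit (0->1, 1->0):
  111101111
  000010000

Answer: 000010000 (16)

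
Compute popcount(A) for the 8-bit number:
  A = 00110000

00110000
1-bits at positions (from bit 0 = LSB): 4, 5
Count = 2

Answer: 2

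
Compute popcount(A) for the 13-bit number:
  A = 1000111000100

1000111000100
1-bits at positions (from bit 0 = LSB): 2, 6, 7, 8, 12
Count = 5

Answer: 5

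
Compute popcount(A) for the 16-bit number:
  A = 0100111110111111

0100111110111111
1-bits at positions (from bit 0 = LSB): 0, 1, 2, 3, 4, 5, 7, 8, 9, 10, 11, 14
Count = 12

Answer: 12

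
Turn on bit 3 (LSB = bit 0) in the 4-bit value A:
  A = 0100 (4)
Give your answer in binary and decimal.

Mask = 1 << 3 = 1000
Bit 3 of A is 0, so OR-ing with the mask flips it to 1.
  0100
| 1000
------
  1100

Answer: 1100 (12)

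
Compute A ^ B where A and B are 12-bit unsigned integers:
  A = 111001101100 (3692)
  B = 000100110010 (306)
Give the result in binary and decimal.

Apply ^ to each column (1 where bits differ):
  111001101100
^ 000100110010
--------------
  111101011110

Answer: 111101011110 (3934)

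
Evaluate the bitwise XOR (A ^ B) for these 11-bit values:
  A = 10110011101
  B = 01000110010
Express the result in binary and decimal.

Apply ^ to each column (1 where bits differ):
  10110011101
^ 01000110010
-------------
  11110101111

Answer: 11110101111 (1967)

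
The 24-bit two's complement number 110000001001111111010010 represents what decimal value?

MSB is 1, so the value is negative. Find the magnitude:
1. Invert bits:  001111110110000000101101
2. Add 1:        001111110110000000101110  = 4153390
3. Apply sign:   -4153390

Answer: -4153390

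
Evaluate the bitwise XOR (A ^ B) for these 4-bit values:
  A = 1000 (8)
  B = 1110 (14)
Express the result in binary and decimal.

Apply ^ to each column (1 where bits differ):
  1000
^ 1110
------
  0110

Answer: 0110 (6)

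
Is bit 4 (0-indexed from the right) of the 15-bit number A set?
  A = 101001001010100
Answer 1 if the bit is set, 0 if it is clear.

Bit 4 is the 5th from the right.
  101001001010100
            ^
That bit is 1.

Answer: 1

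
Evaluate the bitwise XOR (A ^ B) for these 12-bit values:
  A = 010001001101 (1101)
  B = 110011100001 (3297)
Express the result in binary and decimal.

Apply ^ to each column (1 where bits differ):
  010001001101
^ 110011100001
--------------
  100010101100

Answer: 100010101100 (2220)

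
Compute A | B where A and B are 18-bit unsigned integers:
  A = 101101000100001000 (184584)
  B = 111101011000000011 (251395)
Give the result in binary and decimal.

Apply | to each column (1 where either bit is 1):
  101101000100001000
| 111101011000000011
--------------------
  111101011100001011

Answer: 111101011100001011 (251659)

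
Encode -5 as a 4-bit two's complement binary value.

1. Binary of +5:  0101
2. Invert bits:     1010
3. Add 1:           1011

Answer: 1011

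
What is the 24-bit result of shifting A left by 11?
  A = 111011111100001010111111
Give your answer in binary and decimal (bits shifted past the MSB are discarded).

Shift left by 11: drop the top 11 bit(s), append 11 zero(s) on the right.
  111011111100001010111111  ->  discard [11101111110], keep [0001010111111], append 00000000000
= 000101011111100000000000

Answer: 000101011111100000000000 (1439744)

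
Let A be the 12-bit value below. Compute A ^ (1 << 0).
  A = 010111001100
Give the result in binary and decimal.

Mask = 1 << 0 = 000000000001
Bit 0 of A is 0; XOR with the mask flips it to 1.
  010111001100
^ 000000000001
--------------
  010111001101

Answer: 010111001101 (1485)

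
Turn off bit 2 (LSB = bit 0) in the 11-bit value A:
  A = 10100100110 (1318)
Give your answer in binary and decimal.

Mask = ~(1 << 2) = 11111111011
Bit 2 of A is 1, so AND-ing with the mask clears it to 0.
  10100100110
& 11111111011
-------------
  10100100010

Answer: 10100100010 (1314)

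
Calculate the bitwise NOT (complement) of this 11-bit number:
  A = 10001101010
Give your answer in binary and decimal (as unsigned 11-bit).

Flip each bit (0->1, 1->0):
  10001101010
  01110010101

Answer: 01110010101 (917)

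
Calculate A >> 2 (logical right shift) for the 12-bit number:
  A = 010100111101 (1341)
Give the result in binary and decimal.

Logical shift right by 2: drop the bottom 2 bit(s), prepend 2 zero(s) on the left.
  010100111101  ->  keep [0101001111], discard [01], prepend 00
= 000101001111

Answer: 000101001111 (335)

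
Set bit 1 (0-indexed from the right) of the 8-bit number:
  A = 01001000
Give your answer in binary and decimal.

Mask = 1 << 1 = 00000010
Bit 1 of A is 0, so OR-ing with the mask flips it to 1.
  01001000
| 00000010
----------
  01001010

Answer: 01001010 (74)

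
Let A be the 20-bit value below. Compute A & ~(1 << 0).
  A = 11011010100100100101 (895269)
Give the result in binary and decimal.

Mask = ~(1 << 0) = 11111111111111111110
Bit 0 of A is 1, so AND-ing with the mask clears it to 0.
  11011010100100100101
& 11111111111111111110
----------------------
  11011010100100100100

Answer: 11011010100100100100 (895268)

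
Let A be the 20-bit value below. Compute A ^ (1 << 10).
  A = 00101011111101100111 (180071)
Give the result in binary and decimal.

Mask = 1 << 10 = 00000000010000000000
Bit 10 of A is 1; XOR with the mask flips it to 0.
  00101011111101100111
^ 00000000010000000000
----------------------
  00101011101101100111

Answer: 00101011101101100111 (179047)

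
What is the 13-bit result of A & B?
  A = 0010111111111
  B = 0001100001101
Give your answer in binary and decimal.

Apply & to each column (1 only where both bits are 1):
  0010111111111
& 0001100001101
---------------
  0000100001101

Answer: 0000100001101 (269)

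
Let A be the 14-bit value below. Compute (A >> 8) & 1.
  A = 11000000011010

Bit 8 is the 9th from the right.
  11000000011010
       ^
That bit is 0.

Answer: 0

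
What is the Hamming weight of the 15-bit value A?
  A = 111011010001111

111011010001111
1-bits at positions (from bit 0 = LSB): 0, 1, 2, 3, 7, 9, 10, 12, 13, 14
Count = 10

Answer: 10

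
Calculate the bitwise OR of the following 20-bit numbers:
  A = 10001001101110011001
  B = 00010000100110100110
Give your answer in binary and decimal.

Apply | to each column (1 where either bit is 1):
  10001001101110011001
| 00010000100110100110
----------------------
  10011001101110111111

Answer: 10011001101110111111 (629695)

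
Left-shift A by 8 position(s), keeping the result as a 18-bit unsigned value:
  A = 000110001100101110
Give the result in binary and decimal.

Shift left by 8: drop the top 8 bit(s), append 8 zero(s) on the right.
  000110001100101110  ->  discard [00011000], keep [1100101110], append 00000000
= 110010111000000000

Answer: 110010111000000000 (208384)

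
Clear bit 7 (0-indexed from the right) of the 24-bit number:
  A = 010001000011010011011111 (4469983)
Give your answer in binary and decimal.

Mask = ~(1 << 7) = 111111111111111101111111
Bit 7 of A is 1, so AND-ing with the mask clears it to 0.
  010001000011010011011111
& 111111111111111101111111
--------------------------
  010001000011010001011111

Answer: 010001000011010001011111 (4469855)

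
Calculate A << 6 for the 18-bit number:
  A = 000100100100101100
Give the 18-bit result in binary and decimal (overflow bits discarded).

Shift left by 6: drop the top 6 bit(s), append 6 zero(s) on the right.
  000100100100101100  ->  discard [000100], keep [100100101100], append 000000
= 100100101100000000

Answer: 100100101100000000 (150272)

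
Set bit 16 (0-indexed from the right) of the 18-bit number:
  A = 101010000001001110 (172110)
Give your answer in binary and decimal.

Mask = 1 << 16 = 010000000000000000
Bit 16 of A is 0, so OR-ing with the mask flips it to 1.
  101010000001001110
| 010000000000000000
--------------------
  111010000001001110

Answer: 111010000001001110 (237646)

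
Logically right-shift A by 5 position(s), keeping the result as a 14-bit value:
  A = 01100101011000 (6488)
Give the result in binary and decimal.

Logical shift right by 5: drop the bottom 5 bit(s), prepend 5 zero(s) on the left.
  01100101011000  ->  keep [011001010], discard [11000], prepend 00000
= 00000011001010

Answer: 00000011001010 (202)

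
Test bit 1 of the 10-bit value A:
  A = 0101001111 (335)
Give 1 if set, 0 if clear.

Bit 1 is the 2nd from the right.
  0101001111
          ^
That bit is 1.

Answer: 1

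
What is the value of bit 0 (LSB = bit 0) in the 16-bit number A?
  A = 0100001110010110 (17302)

Bit 0 is the 1st from the right.
  0100001110010110
                 ^
That bit is 0.

Answer: 0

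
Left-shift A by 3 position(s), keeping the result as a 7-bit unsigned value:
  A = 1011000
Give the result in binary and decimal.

Shift left by 3: drop the top 3 bit(s), append 3 zero(s) on the right.
  1011000  ->  discard [101], keep [1000], append 000
= 1000000

Answer: 1000000 (64)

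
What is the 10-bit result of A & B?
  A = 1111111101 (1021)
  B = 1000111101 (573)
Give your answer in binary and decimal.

Apply & to each column (1 only where both bits are 1):
  1111111101
& 1000111101
------------
  1000111101

Answer: 1000111101 (573)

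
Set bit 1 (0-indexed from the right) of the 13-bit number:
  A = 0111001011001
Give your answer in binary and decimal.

Mask = 1 << 1 = 0000000000010
Bit 1 of A is 0, so OR-ing with the mask flips it to 1.
  0111001011001
| 0000000000010
---------------
  0111001011011

Answer: 0111001011011 (3675)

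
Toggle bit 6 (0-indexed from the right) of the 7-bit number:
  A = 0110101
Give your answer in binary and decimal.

Mask = 1 << 6 = 1000000
Bit 6 of A is 0; XOR with the mask flips it to 1.
  0110101
^ 1000000
---------
  1110101

Answer: 1110101 (117)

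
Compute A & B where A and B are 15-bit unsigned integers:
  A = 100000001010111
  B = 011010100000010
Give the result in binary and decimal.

Apply & to each column (1 only where both bits are 1):
  100000001010111
& 011010100000010
-----------------
  000000000000010

Answer: 000000000000010 (2)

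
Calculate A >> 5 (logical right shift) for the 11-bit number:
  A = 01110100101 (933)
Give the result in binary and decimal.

Logical shift right by 5: drop the bottom 5 bit(s), prepend 5 zero(s) on the left.
  01110100101  ->  keep [011101], discard [00101], prepend 00000
= 00000011101

Answer: 00000011101 (29)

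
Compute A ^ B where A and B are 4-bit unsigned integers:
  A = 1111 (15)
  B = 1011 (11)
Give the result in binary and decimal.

Apply ^ to each column (1 where bits differ):
  1111
^ 1011
------
  0100

Answer: 0100 (4)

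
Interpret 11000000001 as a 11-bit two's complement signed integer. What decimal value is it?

MSB is 1, so the value is negative. Find the magnitude:
1. Invert bits:  00111111110
2. Add 1:        00111111111  = 511
3. Apply sign:   -511

Answer: -511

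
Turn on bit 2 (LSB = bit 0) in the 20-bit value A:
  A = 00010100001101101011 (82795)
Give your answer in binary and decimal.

Mask = 1 << 2 = 00000000000000000100
Bit 2 of A is 0, so OR-ing with the mask flips it to 1.
  00010100001101101011
| 00000000000000000100
----------------------
  00010100001101101111

Answer: 00010100001101101111 (82799)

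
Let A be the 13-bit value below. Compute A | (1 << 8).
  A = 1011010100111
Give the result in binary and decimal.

Mask = 1 << 8 = 0000100000000
Bit 8 of A is 0, so OR-ing with the mask flips it to 1.
  1011010100111
| 0000100000000
---------------
  1011110100111

Answer: 1011110100111 (6055)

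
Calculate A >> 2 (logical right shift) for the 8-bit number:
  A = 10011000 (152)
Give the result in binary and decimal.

Logical shift right by 2: drop the bottom 2 bit(s), prepend 2 zero(s) on the left.
  10011000  ->  keep [100110], discard [00], prepend 00
= 00100110

Answer: 00100110 (38)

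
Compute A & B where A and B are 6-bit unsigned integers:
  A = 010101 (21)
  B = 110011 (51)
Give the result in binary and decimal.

Apply & to each column (1 only where both bits are 1):
  010101
& 110011
--------
  010001

Answer: 010001 (17)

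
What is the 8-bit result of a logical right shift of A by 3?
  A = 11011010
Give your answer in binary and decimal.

Logical shift right by 3: drop the bottom 3 bit(s), prepend 3 zero(s) on the left.
  11011010  ->  keep [11011], discard [010], prepend 000
= 00011011

Answer: 00011011 (27)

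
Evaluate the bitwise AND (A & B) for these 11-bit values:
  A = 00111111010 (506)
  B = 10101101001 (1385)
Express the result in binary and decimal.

Apply & to each column (1 only where both bits are 1):
  00111111010
& 10101101001
-------------
  00101101000

Answer: 00101101000 (360)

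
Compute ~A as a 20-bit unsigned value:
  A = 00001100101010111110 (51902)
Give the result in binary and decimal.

Flip each bit (0->1, 1->0):
  00001100101010111110
  11110011010101000001

Answer: 11110011010101000001 (996673)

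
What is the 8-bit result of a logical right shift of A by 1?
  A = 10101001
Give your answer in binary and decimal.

Logical shift right by 1: drop the bottom 1 bit(s), prepend 1 zero(s) on the left.
  10101001  ->  keep [1010100], discard [1], prepend 0
= 01010100

Answer: 01010100 (84)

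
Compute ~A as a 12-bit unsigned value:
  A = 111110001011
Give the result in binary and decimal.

Flip each bit (0->1, 1->0):
  111110001011
  000001110100

Answer: 000001110100 (116)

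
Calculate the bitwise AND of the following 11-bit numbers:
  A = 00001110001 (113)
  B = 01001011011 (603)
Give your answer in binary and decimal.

Apply & to each column (1 only where both bits are 1):
  00001110001
& 01001011011
-------------
  00001010001

Answer: 00001010001 (81)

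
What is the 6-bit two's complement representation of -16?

1. Binary of +16:  010000
2. Invert bits:     101111
3. Add 1:           110000

Answer: 110000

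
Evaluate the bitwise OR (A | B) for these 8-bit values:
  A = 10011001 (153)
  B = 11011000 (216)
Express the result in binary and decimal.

Apply | to each column (1 where either bit is 1):
  10011001
| 11011000
----------
  11011001

Answer: 11011001 (217)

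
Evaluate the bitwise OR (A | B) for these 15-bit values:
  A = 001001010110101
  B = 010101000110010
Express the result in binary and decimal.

Apply | to each column (1 where either bit is 1):
  001001010110101
| 010101000110010
-----------------
  011101010110111

Answer: 011101010110111 (15031)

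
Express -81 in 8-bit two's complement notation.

1. Binary of +81:  01010001
2. Invert bits:     10101110
3. Add 1:           10101111

Answer: 10101111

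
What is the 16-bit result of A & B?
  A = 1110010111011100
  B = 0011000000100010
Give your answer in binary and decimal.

Apply & to each column (1 only where both bits are 1):
  1110010111011100
& 0011000000100010
------------------
  0010000000000000

Answer: 0010000000000000 (8192)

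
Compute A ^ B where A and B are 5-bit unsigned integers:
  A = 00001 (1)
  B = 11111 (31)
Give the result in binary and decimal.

Apply ^ to each column (1 where bits differ):
  00001
^ 11111
-------
  11110

Answer: 11110 (30)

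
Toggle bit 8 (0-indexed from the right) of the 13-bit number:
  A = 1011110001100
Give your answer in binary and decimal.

Mask = 1 << 8 = 0000100000000
Bit 8 of A is 1; XOR with the mask flips it to 0.
  1011110001100
^ 0000100000000
---------------
  1011010001100

Answer: 1011010001100 (5772)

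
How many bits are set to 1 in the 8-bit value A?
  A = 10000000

10000000
1-bits at positions (from bit 0 = LSB): 7
Count = 1

Answer: 1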